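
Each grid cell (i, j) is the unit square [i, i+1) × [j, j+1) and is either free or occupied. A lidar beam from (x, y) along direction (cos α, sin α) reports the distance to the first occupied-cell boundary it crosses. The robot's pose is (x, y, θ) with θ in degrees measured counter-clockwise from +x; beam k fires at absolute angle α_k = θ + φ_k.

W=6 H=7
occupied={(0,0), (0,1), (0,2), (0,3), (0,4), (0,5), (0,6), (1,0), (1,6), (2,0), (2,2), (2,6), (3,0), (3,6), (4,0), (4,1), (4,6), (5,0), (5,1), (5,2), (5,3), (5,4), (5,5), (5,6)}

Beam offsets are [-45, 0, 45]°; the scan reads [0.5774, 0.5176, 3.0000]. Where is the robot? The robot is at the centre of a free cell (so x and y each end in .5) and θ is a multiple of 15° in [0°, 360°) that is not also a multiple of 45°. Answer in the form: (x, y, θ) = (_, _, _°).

Candidates: 18 free-cell centres × 16 headings = 288 poses. Raycast each; keep the one whose scan matches to 4 dp.
  (3.5, 4.5, 165°): beam 1 = 1.7321 ≠ 0.5774 ✗
  (4.5, 3.5, 120°): beam 1 = 1.9319 ≠ 0.5774 ✗
  (3.5, 1.5, 345°): beam 3 = 0.5774 ≠ 3.0000 ✗
  (4.5, 5.5, 240°): beam 1 = 3.6235 ≠ 0.5774 ✗
  (4.5, 3.5, 300°): beam 1 = 1.5529 ≠ 0.5774 ✗
  …
  (3.5, 1.5, 15°): r_1=0.5774, r_2=0.5176, r_3=3.0000 — all match ✓
No second candidate reproduces the full scan.

(x, y, θ) = (3.5, 1.5, 15°)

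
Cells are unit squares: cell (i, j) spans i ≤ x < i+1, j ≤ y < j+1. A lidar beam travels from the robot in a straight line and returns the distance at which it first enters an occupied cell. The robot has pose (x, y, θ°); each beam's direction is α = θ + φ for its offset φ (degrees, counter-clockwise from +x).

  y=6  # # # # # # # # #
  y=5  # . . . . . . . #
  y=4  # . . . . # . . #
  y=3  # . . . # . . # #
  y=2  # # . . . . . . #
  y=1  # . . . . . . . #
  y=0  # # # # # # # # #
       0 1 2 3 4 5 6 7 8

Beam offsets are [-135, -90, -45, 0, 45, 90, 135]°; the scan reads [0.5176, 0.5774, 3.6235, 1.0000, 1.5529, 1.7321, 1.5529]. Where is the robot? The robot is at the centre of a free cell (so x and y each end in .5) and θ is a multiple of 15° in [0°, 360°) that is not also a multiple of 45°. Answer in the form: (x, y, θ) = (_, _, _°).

(x, y, θ) = (6.5, 4.5, 300°)

Candidates: 31 free-cell centres × 16 headings = 496 poses. Raycast each; keep the one whose scan matches to 4 dp.
  (4.5, 1.5, 15°): beam 1 = 0.5774 ≠ 0.5176 ✗
  (2.5, 1.5, 255°): beam 1 = 1.0000 ≠ 0.5176 ✗
  (1.5, 3.5, 255°): beam 1 = 1.0000 ≠ 0.5176 ✗
  (4.5, 5.5, 60°): beam 1 = 1.5529 ≠ 0.5176 ✗
  (1.5, 1.5, 165°): beam 1 = 3.0000 ≠ 0.5176 ✗
  …
  (6.5, 4.5, 300°): r_1=0.5176, r_2=0.5774, r_3=3.6235, r_4=1.0000, r_5=1.5529, r_6=1.7321, r_7=1.5529 — all match ✓
Only this pose fits every beam.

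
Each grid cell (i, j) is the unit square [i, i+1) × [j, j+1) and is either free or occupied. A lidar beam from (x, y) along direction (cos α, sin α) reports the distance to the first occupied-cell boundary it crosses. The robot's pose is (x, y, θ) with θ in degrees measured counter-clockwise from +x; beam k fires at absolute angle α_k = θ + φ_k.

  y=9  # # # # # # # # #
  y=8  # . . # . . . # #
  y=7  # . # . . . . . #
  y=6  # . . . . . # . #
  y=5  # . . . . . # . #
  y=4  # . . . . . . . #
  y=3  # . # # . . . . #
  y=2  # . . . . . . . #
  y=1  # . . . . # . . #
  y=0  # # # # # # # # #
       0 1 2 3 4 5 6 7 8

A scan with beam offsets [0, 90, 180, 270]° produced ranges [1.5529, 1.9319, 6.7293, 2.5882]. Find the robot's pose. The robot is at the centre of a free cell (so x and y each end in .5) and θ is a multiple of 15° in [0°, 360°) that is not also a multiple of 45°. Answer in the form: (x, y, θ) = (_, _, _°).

(x, y, θ) = (5.5, 7.5, 75°)

Candidates: 48 free-cell centres × 16 headings = 768 poses. Raycast each; keep the one whose scan matches to 4 dp.
  (5.5, 5.5, 15°): beam 1 = 0.5176 ≠ 1.5529 ✗
  (4.5, 5.5, 105°): beam 1 = 2.5882 ≠ 1.5529 ✗
  (5.5, 8.5, 165°): beam 2 = 7.7646 ≠ 1.9319 ✗
  (6.5, 7.5, 105°): beam 2 = 5.6940 ≠ 1.9319 ✗
  (1.5, 2.5, 75°): beam 1 = 4.6587 ≠ 1.5529 ✗
  …
  (5.5, 7.5, 75°): r_1=1.5529, r_2=1.9319, r_3=6.7293, r_4=2.5882 — all match ✓
Unique over the lattice → pose = (5.5, 7.5, 75°).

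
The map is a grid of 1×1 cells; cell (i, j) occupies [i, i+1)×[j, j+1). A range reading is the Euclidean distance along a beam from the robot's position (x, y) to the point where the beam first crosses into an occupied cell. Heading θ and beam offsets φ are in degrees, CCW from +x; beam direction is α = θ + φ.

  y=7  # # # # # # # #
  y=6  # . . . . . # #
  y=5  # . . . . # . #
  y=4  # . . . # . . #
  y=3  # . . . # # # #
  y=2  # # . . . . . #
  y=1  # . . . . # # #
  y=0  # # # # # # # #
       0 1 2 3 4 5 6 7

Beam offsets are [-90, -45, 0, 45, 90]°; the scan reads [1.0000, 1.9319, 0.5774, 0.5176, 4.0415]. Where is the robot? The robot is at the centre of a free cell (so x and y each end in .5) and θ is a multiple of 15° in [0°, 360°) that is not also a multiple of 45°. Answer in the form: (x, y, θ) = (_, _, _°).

The pose lattice has 27·16 = 432 candidates. Test each by forward raycasting.
  (3.5, 2.5, 60°): beam 1 = 1.7321 ≠ 1.0000 ✗
  (6.5, 4.5, 120°): beam 1 = 0.5774 ≠ 1.0000 ✗
  (1.5, 4.5, 285°): beam 1 = 0.5176 ≠ 1.0000 ✗
  (3.5, 6.5, 105°): beam 1 = 1.9319 ≠ 1.0000 ✗
  …
  (4.5, 2.5, 60°): r_1=1.0000, r_2=1.9319, r_3=0.5774, r_4=0.5176, r_5=4.0415 — all match ✓
No second candidate reproduces the full scan.

(x, y, θ) = (4.5, 2.5, 60°)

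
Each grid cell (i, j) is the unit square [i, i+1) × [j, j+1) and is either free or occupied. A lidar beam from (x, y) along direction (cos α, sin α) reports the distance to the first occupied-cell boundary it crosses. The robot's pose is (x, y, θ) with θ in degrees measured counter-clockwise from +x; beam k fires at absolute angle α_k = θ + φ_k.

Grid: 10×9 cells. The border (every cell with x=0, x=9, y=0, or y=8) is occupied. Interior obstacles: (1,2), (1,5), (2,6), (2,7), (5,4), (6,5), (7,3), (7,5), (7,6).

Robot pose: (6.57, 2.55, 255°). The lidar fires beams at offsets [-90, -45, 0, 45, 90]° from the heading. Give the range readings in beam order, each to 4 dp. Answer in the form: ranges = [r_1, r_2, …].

beam 1: φ=-90°, α=165°
  d=(-0.9659,0.2588)  start (6,2)  tX=0.5901 tY=1.7387  stride 1/|dx|=1.0353 1/|dy|=3.8637
    cross x-line → (5,2), t=0.5901
    cross x-line → (4,2), t=1.6254
    cross y-line → (4,3), t=1.7387
    cross x-line → (3,3), t=2.6607
    cross x-line → (2,3), t=3.6959
    cross x-line → (1,3), t=4.7312
    cross y-line → (1,4), t=5.6024
    cross x-line → (0,4), t=5.7665 (wall)
  → r_1 = 5.7665
beam 2: φ=-45°, α=210°
  d=(-0.8660,-0.5000)  start (6,2)  tX=0.6582 tY=1.1000  stride 1/|dx|=1.1547 1/|dy|=2.0000
    cross x-line → (5,2), t=0.6582
    cross y-line → (5,1), t=1.1000
    cross x-line → (4,1), t=1.8129
    cross x-line → (3,1), t=2.9676
    cross y-line → (3,0), t=3.1000 (wall)
  → r_2 = 3.1000
beam 3: φ=0°, α=255°
  d=(-0.2588,-0.9659)  start (6,2)  tX=2.2023 tY=0.5694  stride 1/|dx|=3.8637 1/|dy|=1.0353
    cross y-line → (6,1), t=0.5694
    cross y-line → (6,0), t=1.6047 (wall)
  → r_3 = 1.6047
beam 4: φ=45°, α=300°
  d=(0.5000,-0.8660)  start (6,2)  tX=0.8600 tY=0.6351  stride 1/|dx|=2.0000 1/|dy|=1.1547
    cross y-line → (6,1), t=0.6351
    cross x-line → (7,1), t=0.8600
    cross y-line → (7,0), t=1.7898 (wall)
  → r_4 = 1.7898
beam 5: φ=90°, α=345°
  d=(0.9659,-0.2588)  start (6,2)  tX=0.4452 tY=2.1250  stride 1/|dx|=1.0353 1/|dy|=3.8637
    cross x-line → (7,2), t=0.4452
    cross x-line → (8,2), t=1.4804
    cross y-line → (8,1), t=2.1250
    cross x-line → (9,1), t=2.5157 (wall)
  → r_5 = 2.5157

ranges = [5.7665, 3.1000, 1.6047, 1.7898, 2.5157]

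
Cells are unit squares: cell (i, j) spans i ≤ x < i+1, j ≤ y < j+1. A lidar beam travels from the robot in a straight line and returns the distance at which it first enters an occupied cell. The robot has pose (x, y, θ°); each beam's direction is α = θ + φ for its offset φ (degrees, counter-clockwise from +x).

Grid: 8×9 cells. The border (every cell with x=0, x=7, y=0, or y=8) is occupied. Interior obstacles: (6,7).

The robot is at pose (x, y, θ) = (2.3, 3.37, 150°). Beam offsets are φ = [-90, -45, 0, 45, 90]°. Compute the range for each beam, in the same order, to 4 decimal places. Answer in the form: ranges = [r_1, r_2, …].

ranges = [5.3463, 4.7933, 1.5011, 1.3459, 2.6000]

beam 1: φ=-90°, α=60°
  cosα=0.5000 sinα=0.8660 | (2,3) | tMaxX 1.4000 tMaxY 0.7275 | tΔX 2.0000 tΔY 1.1547
    t=0.7275 [y] (2,4)
    t=1.4000 [x] (3,4)
    t=1.8822 [y] (3,5)
    t=3.0369 [y] (3,6)
    t=3.4000 [x] (4,6)
    t=4.1916 [y] (4,7)
    t=5.3463 [y] (4,8) — stop
  → r_1 = 5.3463
beam 2: φ=-45°, α=105°
  cosα=-0.2588 sinα=0.9659 | (2,3) | tMaxX 1.1591 tMaxY 0.6522 | tΔX 3.8637 tΔY 1.0353
    t=0.6522 [y] (2,4)
    t=1.1591 [x] (1,4)
    t=1.6875 [y] (1,5)
    t=2.7228 [y] (1,6)
    t=3.7581 [y] (1,7)
    t=4.7933 [y] (1,8) — stop
  → r_2 = 4.7933
beam 3: φ=0°, α=150°
  cosα=-0.8660 sinα=0.5000 | (2,3) | tMaxX 0.3464 tMaxY 1.2600 | tΔX 1.1547 tΔY 2.0000
    t=0.3464 [x] (1,3)
    t=1.2600 [y] (1,4)
    t=1.5011 [x] (0,4) — stop
  → r_3 = 1.5011
beam 4: φ=45°, α=195°
  cosα=-0.9659 sinα=-0.2588 | (2,3) | tMaxX 0.3106 tMaxY 1.4296 | tΔX 1.0353 tΔY 3.8637
    t=0.3106 [x] (1,3)
    t=1.3459 [x] (0,3) — stop
  → r_4 = 1.3459
beam 5: φ=90°, α=240°
  cosα=-0.5000 sinα=-0.8660 | (2,3) | tMaxX 0.6000 tMaxY 0.4272 | tΔX 2.0000 tΔY 1.1547
    t=0.4272 [y] (2,2)
    t=0.6000 [x] (1,2)
    t=1.5819 [y] (1,1)
    t=2.6000 [x] (0,1) — stop
  → r_5 = 2.6000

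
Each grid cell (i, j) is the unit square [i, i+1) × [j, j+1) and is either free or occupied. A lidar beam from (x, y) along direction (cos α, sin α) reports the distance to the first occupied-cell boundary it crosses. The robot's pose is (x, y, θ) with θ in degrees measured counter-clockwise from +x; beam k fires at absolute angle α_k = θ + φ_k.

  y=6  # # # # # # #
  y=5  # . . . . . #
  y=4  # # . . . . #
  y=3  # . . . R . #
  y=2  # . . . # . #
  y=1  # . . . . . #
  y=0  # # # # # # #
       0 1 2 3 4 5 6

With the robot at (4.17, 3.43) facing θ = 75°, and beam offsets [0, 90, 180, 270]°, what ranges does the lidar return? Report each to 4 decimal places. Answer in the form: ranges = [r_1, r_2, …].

ranges = [2.6607, 2.2465, 0.4452, 1.8946]

beam 1: φ=0°, α=75°
  cosα=0.2588 sinα=0.9659 | (4,3) | tMaxX 3.2069 tMaxY 0.5901 | tΔX 3.8637 tΔY 1.0353
    t=0.5901 [y] (4,4)
    t=1.6254 [y] (4,5)
    t=2.6607 [y] (4,6) — stop
  → r_1 = 2.6607
beam 2: φ=90°, α=165°
  cosα=-0.9659 sinα=0.2588 | (4,3) | tMaxX 0.1760 tMaxY 2.2023 | tΔX 1.0353 tΔY 3.8637
    t=0.1760 [x] (3,3)
    t=1.2113 [x] (2,3)
    t=2.2023 [y] (2,4)
    t=2.2465 [x] (1,4) — stop
  → r_2 = 2.2465
beam 3: φ=180°, α=255°
  cosα=-0.2588 sinα=-0.9659 | (4,3) | tMaxX 0.6568 tMaxY 0.4452 | tΔX 3.8637 tΔY 1.0353
    t=0.4452 [y] (4,2) — stop
  → r_3 = 0.4452
beam 4: φ=270°, α=345°
  cosα=0.9659 sinα=-0.2588 | (4,3) | tMaxX 0.8593 tMaxY 1.6614 | tΔX 1.0353 tΔY 3.8637
    t=0.8593 [x] (5,3)
    t=1.6614 [y] (5,2)
    t=1.8946 [x] (6,2) — stop
  → r_4 = 1.8946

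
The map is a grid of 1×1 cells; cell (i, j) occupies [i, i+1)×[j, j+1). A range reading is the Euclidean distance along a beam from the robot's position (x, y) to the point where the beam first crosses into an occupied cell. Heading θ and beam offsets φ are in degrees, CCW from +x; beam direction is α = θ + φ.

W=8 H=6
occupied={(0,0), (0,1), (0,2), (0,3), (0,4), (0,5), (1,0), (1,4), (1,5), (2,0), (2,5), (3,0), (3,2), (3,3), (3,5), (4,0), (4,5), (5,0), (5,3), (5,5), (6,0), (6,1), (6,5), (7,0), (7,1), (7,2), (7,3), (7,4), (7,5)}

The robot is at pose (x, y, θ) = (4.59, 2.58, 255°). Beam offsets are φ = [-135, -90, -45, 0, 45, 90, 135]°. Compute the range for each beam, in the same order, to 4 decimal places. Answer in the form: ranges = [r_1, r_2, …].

beam 1: φ=-135°, α=120°
  d=(-0.5000,0.8660)  start (4,2)  tX=1.1800 tY=0.4850  stride 1/|dx|=2.0000 1/|dy|=1.1547
    cross y-line → (4,3), t=0.4850
    cross x-line → (3,3), t=1.1800 (wall)
  → r_1 = 1.1800
beam 2: φ=-90°, α=165°
  d=(-0.9659,0.2588)  start (4,2)  tX=0.6108 tY=1.6228  stride 1/|dx|=1.0353 1/|dy|=3.8637
    cross x-line → (3,2), t=0.6108 (wall)
  → r_2 = 0.6108
beam 3: φ=-45°, α=210°
  d=(-0.8660,-0.5000)  start (4,2)  tX=0.6813 tY=1.1600  stride 1/|dx|=1.1547 1/|dy|=2.0000
    cross x-line → (3,2), t=0.6813 (wall)
  → r_3 = 0.6813
beam 4: φ=0°, α=255°
  d=(-0.2588,-0.9659)  start (4,2)  tX=2.2796 tY=0.6005  stride 1/|dx|=3.8637 1/|dy|=1.0353
    cross y-line → (4,1), t=0.6005
    cross y-line → (4,0), t=1.6357 (wall)
  → r_4 = 1.6357
beam 5: φ=45°, α=300°
  d=(0.5000,-0.8660)  start (4,2)  tX=0.8200 tY=0.6697  stride 1/|dx|=2.0000 1/|dy|=1.1547
    cross y-line → (4,1), t=0.6697
    cross x-line → (5,1), t=0.8200
    cross y-line → (5,0), t=1.8244 (wall)
  → r_5 = 1.8244
beam 6: φ=90°, α=345°
  d=(0.9659,-0.2588)  start (4,2)  tX=0.4245 tY=2.2409  stride 1/|dx|=1.0353 1/|dy|=3.8637
    cross x-line → (5,2), t=0.4245
    cross x-line → (6,2), t=1.4597
    cross y-line → (6,1), t=2.2409 (wall)
  → r_6 = 2.2409
beam 7: φ=135°, α=30°
  d=(0.8660,0.5000)  start (4,2)  tX=0.4734 tY=0.8400  stride 1/|dx|=1.1547 1/|dy|=2.0000
    cross x-line → (5,2), t=0.4734
    cross y-line → (5,3), t=0.8400 (wall)
  → r_7 = 0.8400

ranges = [1.1800, 0.6108, 0.6813, 1.6357, 1.8244, 2.2409, 0.8400]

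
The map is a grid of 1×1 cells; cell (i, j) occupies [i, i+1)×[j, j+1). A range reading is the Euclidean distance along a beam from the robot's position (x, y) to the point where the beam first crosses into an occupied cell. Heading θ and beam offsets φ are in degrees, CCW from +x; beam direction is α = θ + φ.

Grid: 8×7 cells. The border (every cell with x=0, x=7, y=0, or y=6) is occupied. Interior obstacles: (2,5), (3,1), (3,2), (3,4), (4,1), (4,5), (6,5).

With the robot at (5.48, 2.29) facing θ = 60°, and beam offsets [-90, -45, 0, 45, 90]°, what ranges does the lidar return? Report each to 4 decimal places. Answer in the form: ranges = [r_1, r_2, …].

ranges = [1.7551, 1.5736, 3.0400, 2.8056, 5.1731]

beam 1: φ=-90°, α=330°
  dir = (cos 330°, sin 330°) = (0.8660, -0.5000); from cell (5,2)
  next x-line at t=0.6004, next y-line at t=0.5800; Δt_x=1.1547, Δt_y=2.0000
    y: enter (5,1) at t=0.5800
    x: enter (6,1) at t=0.6004
    x: enter (7,1) at t=1.7551 ← occupied
  → r_1 = 1.7551
beam 2: φ=-45°, α=15°
  dir = (cos 15°, sin 15°) = (0.9659, 0.2588); from cell (5,2)
  next x-line at t=0.5383, next y-line at t=2.7432; Δt_x=1.0353, Δt_y=3.8637
    x: enter (6,2) at t=0.5383
    x: enter (7,2) at t=1.5736 ← occupied
  → r_2 = 1.5736
beam 3: φ=0°, α=60°
  dir = (cos 60°, sin 60°) = (0.5000, 0.8660); from cell (5,2)
  next x-line at t=1.0400, next y-line at t=0.8198; Δt_x=2.0000, Δt_y=1.1547
    y: enter (5,3) at t=0.8198
    x: enter (6,3) at t=1.0400
    y: enter (6,4) at t=1.9745
    x: enter (7,4) at t=3.0400 ← occupied
  → r_3 = 3.0400
beam 4: φ=45°, α=105°
  dir = (cos 105°, sin 105°) = (-0.2588, 0.9659); from cell (5,2)
  next x-line at t=1.8546, next y-line at t=0.7350; Δt_x=3.8637, Δt_y=1.0353
    y: enter (5,3) at t=0.7350
    y: enter (5,4) at t=1.7703
    x: enter (4,4) at t=1.8546
    y: enter (4,5) at t=2.8056 ← occupied
  → r_4 = 2.8056
beam 5: φ=90°, α=150°
  dir = (cos 150°, sin 150°) = (-0.8660, 0.5000); from cell (5,2)
  next x-line at t=0.5543, next y-line at t=1.4200; Δt_x=1.1547, Δt_y=2.0000
    x: enter (4,2) at t=0.5543
    y: enter (4,3) at t=1.4200
    x: enter (3,3) at t=1.7090
    x: enter (2,3) at t=2.8637
    y: enter (2,4) at t=3.4200
    x: enter (1,4) at t=4.0184
    x: enter (0,4) at t=5.1731 ← occupied
  → r_5 = 5.1731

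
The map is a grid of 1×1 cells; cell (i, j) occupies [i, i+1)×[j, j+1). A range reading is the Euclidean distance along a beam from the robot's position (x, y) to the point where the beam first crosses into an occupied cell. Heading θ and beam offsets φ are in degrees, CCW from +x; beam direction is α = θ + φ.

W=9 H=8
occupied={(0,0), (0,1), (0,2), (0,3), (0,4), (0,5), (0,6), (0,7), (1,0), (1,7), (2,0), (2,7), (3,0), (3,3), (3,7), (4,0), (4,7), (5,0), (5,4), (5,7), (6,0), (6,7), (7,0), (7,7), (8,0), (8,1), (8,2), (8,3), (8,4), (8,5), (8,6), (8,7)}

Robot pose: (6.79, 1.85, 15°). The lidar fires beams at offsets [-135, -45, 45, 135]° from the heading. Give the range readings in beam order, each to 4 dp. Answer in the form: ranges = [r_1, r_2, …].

ranges = [0.9815, 1.3972, 2.4200, 3.2216]

beam 1: φ=-135°, α=240°
  cosα=-0.5000 sinα=-0.8660 | (6,1) | tMaxX 1.5800 tMaxY 0.9815 | tΔX 2.0000 tΔY 1.1547
    t=0.9815 [y] (6,0) — stop
  → r_1 = 0.9815
beam 2: φ=-45°, α=330°
  cosα=0.8660 sinα=-0.5000 | (6,1) | tMaxX 0.2425 tMaxY 1.7000 | tΔX 1.1547 tΔY 2.0000
    t=0.2425 [x] (7,1)
    t=1.3972 [x] (8,1) — stop
  → r_2 = 1.3972
beam 3: φ=45°, α=60°
  cosα=0.5000 sinα=0.8660 | (6,1) | tMaxX 0.4200 tMaxY 0.1732 | tΔX 2.0000 tΔY 1.1547
    t=0.1732 [y] (6,2)
    t=0.4200 [x] (7,2)
    t=1.3279 [y] (7,3)
    t=2.4200 [x] (8,3) — stop
  → r_3 = 2.4200
beam 4: φ=135°, α=150°
  cosα=-0.8660 sinα=0.5000 | (6,1) | tMaxX 0.9122 tMaxY 0.3000 | tΔX 1.1547 tΔY 2.0000
    t=0.3000 [y] (6,2)
    t=0.9122 [x] (5,2)
    t=2.0669 [x] (4,2)
    t=2.3000 [y] (4,3)
    t=3.2216 [x] (3,3) — stop
  → r_4 = 3.2216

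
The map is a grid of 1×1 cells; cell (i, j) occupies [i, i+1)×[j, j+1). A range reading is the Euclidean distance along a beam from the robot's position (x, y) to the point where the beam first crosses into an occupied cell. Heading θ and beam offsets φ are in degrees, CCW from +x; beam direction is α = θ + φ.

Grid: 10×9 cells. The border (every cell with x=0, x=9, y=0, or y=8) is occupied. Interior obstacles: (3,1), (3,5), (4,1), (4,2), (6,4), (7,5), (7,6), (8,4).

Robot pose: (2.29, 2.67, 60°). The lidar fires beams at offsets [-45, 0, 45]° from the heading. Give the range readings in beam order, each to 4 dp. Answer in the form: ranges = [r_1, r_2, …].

ranges = [5.9114, 2.6905, 4.9842]

beam 1: φ=-45°, α=15°
  direction (0.9659, 0.2588); cell (2,2); t to first gridline: x 0.7350, y 1.2750 (then +1.0353 / +3.8637)
    (3,2) via x @ 0.7350
    (3,3) via y @ 1.2750
    (4,3) via x @ 1.7703
    (5,3) via x @ 2.8056
    (6,3) via x @ 3.8409
    (7,3) via x @ 4.8762
    (7,4) via y @ 5.1387
    (8,4) via x @ 5.9114  # hit
  → r_1 = 5.9114
beam 2: φ=0°, α=60°
  direction (0.5000, 0.8660); cell (2,2); t to first gridline: x 1.4200, y 0.3811 (then +2.0000 / +1.1547)
    (2,3) via y @ 0.3811
    (3,3) via x @ 1.4200
    (3,4) via y @ 1.5358
    (3,5) via y @ 2.6905  # hit
  → r_2 = 2.6905
beam 3: φ=45°, α=105°
  direction (-0.2588, 0.9659); cell (2,2); t to first gridline: x 1.1205, y 0.3416 (then +3.8637 / +1.0353)
    (2,3) via y @ 0.3416
    (1,3) via x @ 1.1205
    (1,4) via y @ 1.3769
    (1,5) via y @ 2.4122
    (1,6) via y @ 3.4475
    (1,7) via y @ 4.4827
    (0,7) via x @ 4.9842  # hit
  → r_3 = 4.9842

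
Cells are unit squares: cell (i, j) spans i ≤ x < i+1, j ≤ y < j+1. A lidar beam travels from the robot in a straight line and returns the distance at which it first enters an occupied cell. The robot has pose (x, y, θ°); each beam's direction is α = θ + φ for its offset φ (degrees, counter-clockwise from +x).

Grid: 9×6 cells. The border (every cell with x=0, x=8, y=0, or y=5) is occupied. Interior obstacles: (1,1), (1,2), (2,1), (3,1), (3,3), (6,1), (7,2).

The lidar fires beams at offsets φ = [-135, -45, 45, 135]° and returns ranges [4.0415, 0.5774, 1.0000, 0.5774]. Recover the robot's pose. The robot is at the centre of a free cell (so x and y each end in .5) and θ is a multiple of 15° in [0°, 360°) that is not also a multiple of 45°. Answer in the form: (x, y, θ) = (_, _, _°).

The pose lattice has 21·16 = 336 candidates. Test each by forward raycasting.
  (6.5, 2.5, 165°): beam 1 = 0.5774 ≠ 4.0415 ✗
  (2.5, 4.5, 165°): beam 1 = 1.0000 ≠ 4.0415 ✗
  (6.5, 2.5, 195°): beam 1 = 2.8868 ≠ 4.0415 ✗
  …
  (3.5, 4.5, 105°): r_1=4.0415, r_2=0.5774, r_3=1.0000, r_4=0.5774 — all match ✓
Only this pose fits every beam.

(x, y, θ) = (3.5, 4.5, 105°)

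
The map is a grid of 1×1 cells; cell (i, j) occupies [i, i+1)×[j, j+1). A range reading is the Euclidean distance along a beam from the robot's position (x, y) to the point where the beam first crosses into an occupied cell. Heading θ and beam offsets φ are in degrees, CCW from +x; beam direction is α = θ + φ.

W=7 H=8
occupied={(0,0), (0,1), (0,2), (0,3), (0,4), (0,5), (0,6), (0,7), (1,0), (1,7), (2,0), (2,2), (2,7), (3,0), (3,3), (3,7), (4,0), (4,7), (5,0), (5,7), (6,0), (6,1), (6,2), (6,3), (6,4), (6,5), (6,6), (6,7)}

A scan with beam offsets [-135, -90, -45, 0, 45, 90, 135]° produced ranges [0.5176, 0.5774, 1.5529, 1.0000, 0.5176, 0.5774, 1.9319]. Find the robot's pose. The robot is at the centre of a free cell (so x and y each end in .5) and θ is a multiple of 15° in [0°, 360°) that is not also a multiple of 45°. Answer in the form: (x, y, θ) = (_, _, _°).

(x, y, θ) = (2.5, 1.5, 210°)

Candidates: 28 free-cell centres × 16 headings = 448 poses. Raycast each; keep the one whose scan matches to 4 dp.
  (1.5, 5.5, 195°): beam 1 = 1.7321 ≠ 0.5176 ✗
  (3.5, 5.5, 240°): beam 1 = 1.5529 ≠ 0.5176 ✗
  (4.5, 2.5, 165°): beam 1 = 1.7321 ≠ 0.5176 ✗
  (4.5, 3.5, 300°): beam 3 = 2.5882 ≠ 1.5529 ✗
  …
  (2.5, 1.5, 210°): r_1=0.5176, r_2=0.5774, r_3=1.5529, r_4=1.0000, r_5=0.5176, r_6=0.5774, r_7=1.9319 — all match ✓
No second candidate reproduces the full scan.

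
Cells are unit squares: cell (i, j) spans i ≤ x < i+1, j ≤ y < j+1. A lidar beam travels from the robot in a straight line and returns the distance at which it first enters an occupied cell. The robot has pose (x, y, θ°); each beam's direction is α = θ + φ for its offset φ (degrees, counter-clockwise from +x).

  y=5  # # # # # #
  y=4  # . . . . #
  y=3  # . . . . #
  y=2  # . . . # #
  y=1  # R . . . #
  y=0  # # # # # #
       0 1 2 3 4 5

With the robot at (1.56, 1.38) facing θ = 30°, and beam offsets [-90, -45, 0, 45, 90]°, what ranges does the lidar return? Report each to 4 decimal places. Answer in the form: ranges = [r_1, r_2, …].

ranges = [0.4388, 1.4682, 2.8175, 3.7477, 1.1200]

beam 1: φ=-90°, α=300°
  d=(0.5000,-0.8660)  start (1,1)  tX=0.8800 tY=0.4388  stride 1/|dx|=2.0000 1/|dy|=1.1547
    cross y-line → (1,0), t=0.4388 (wall)
  → r_1 = 0.4388
beam 2: φ=-45°, α=345°
  d=(0.9659,-0.2588)  start (1,1)  tX=0.4555 tY=1.4682  stride 1/|dx|=1.0353 1/|dy|=3.8637
    cross x-line → (2,1), t=0.4555
    cross y-line → (2,0), t=1.4682 (wall)
  → r_2 = 1.4682
beam 3: φ=0°, α=30°
  d=(0.8660,0.5000)  start (1,1)  tX=0.5081 tY=1.2400  stride 1/|dx|=1.1547 1/|dy|=2.0000
    cross x-line → (2,1), t=0.5081
    cross y-line → (2,2), t=1.2400
    cross x-line → (3,2), t=1.6628
    cross x-line → (4,2), t=2.8175 (wall)
  → r_3 = 2.8175
beam 4: φ=45°, α=75°
  d=(0.2588,0.9659)  start (1,1)  tX=1.7000 tY=0.6419  stride 1/|dx|=3.8637 1/|dy|=1.0353
    cross y-line → (1,2), t=0.6419
    cross y-line → (1,3), t=1.6771
    cross x-line → (2,3), t=1.7000
    cross y-line → (2,4), t=2.7124
    cross y-line → (2,5), t=3.7477 (wall)
  → r_4 = 3.7477
beam 5: φ=90°, α=120°
  d=(-0.5000,0.8660)  start (1,1)  tX=1.1200 tY=0.7159  stride 1/|dx|=2.0000 1/|dy|=1.1547
    cross y-line → (1,2), t=0.7159
    cross x-line → (0,2), t=1.1200 (wall)
  → r_5 = 1.1200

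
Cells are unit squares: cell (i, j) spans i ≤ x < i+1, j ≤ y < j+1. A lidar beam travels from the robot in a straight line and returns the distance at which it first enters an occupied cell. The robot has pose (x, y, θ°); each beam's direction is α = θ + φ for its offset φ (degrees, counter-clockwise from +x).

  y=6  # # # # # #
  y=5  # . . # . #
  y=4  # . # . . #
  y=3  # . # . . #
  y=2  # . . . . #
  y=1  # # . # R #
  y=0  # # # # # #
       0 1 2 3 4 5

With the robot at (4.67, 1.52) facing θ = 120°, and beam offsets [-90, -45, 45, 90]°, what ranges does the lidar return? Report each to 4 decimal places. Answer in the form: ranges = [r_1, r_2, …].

ranges = [0.3811, 1.2750, 0.6936, 0.7736]

beam 1: φ=-90°, α=30°
  direction (0.8660, 0.5000); cell (4,1); t to first gridline: x 0.3811, y 0.9600 (then +1.1547 / +2.0000)
    (5,1) via x @ 0.3811  # hit
  → r_1 = 0.3811
beam 2: φ=-45°, α=75°
  direction (0.2588, 0.9659); cell (4,1); t to first gridline: x 1.2750, y 0.4969 (then +3.8637 / +1.0353)
    (4,2) via y @ 0.4969
    (5,2) via x @ 1.2750  # hit
  → r_2 = 1.2750
beam 3: φ=45°, α=165°
  direction (-0.9659, 0.2588); cell (4,1); t to first gridline: x 0.6936, y 1.8546 (then +1.0353 / +3.8637)
    (3,1) via x @ 0.6936  # hit
  → r_3 = 0.6936
beam 4: φ=90°, α=210°
  direction (-0.8660, -0.5000); cell (4,1); t to first gridline: x 0.7736, y 1.0400 (then +1.1547 / +2.0000)
    (3,1) via x @ 0.7736  # hit
  → r_4 = 0.7736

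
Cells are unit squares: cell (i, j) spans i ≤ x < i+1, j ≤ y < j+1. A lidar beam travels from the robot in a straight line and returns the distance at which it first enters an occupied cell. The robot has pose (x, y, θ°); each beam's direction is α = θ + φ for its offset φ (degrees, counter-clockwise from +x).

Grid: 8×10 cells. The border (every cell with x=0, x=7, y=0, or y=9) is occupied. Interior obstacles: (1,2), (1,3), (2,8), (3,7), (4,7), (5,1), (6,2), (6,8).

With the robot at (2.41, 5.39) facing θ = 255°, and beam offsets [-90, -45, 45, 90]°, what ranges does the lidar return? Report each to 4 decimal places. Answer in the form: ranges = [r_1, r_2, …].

ranges = [1.4597, 1.6281, 5.0691, 4.7519]

beam 1: φ=-90°, α=165°
  cosα=-0.9659 sinα=0.2588 | (2,5) | tMaxX 0.4245 tMaxY 2.3569 | tΔX 1.0353 tΔY 3.8637
    t=0.4245 [x] (1,5)
    t=1.4597 [x] (0,5) — stop
  → r_1 = 1.4597
beam 2: φ=-45°, α=210°
  cosα=-0.8660 sinα=-0.5000 | (2,5) | tMaxX 0.4734 tMaxY 0.7800 | tΔX 1.1547 tΔY 2.0000
    t=0.4734 [x] (1,5)
    t=0.7800 [y] (1,4)
    t=1.6281 [x] (0,4) — stop
  → r_2 = 1.6281
beam 3: φ=45°, α=300°
  cosα=0.5000 sinα=-0.8660 | (2,5) | tMaxX 1.1800 tMaxY 0.4503 | tΔX 2.0000 tΔY 1.1547
    t=0.4503 [y] (2,4)
    t=1.1800 [x] (3,4)
    t=1.6050 [y] (3,3)
    t=2.7597 [y] (3,2)
    t=3.1800 [x] (4,2)
    t=3.9144 [y] (4,1)
    t=5.0691 [y] (4,0) — stop
  → r_3 = 5.0691
beam 4: φ=90°, α=345°
  cosα=0.9659 sinα=-0.2588 | (2,5) | tMaxX 0.6108 tMaxY 1.5068 | tΔX 1.0353 tΔY 3.8637
    t=0.6108 [x] (3,5)
    t=1.5068 [y] (3,4)
    t=1.6461 [x] (4,4)
    t=2.6814 [x] (5,4)
    t=3.7166 [x] (6,4)
    t=4.7519 [x] (7,4) — stop
  → r_4 = 4.7519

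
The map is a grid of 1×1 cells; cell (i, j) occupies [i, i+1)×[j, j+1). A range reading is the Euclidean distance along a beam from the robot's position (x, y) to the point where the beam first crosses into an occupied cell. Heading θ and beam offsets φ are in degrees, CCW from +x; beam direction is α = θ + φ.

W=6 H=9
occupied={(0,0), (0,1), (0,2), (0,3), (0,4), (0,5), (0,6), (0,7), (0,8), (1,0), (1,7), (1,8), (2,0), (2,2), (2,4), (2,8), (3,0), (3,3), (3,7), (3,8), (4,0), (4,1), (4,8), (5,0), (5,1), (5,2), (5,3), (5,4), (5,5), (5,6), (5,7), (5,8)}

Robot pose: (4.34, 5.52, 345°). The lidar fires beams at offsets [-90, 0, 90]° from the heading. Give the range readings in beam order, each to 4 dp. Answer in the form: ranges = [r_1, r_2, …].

ranges = [1.5736, 0.6833, 2.5500]

beam 1: φ=-90°, α=255°
  cosα=-0.2588 sinα=-0.9659 | (4,5) | tMaxX 1.3137 tMaxY 0.5383 | tΔX 3.8637 tΔY 1.0353
    t=0.5383 [y] (4,4)
    t=1.3137 [x] (3,4)
    t=1.5736 [y] (3,3) — stop
  → r_1 = 1.5736
beam 2: φ=0°, α=345°
  cosα=0.9659 sinα=-0.2588 | (4,5) | tMaxX 0.6833 tMaxY 2.0091 | tΔX 1.0353 tΔY 3.8637
    t=0.6833 [x] (5,5) — stop
  → r_2 = 0.6833
beam 3: φ=90°, α=75°
  cosα=0.2588 sinα=0.9659 | (4,5) | tMaxX 2.5500 tMaxY 0.4969 | tΔX 3.8637 tΔY 1.0353
    t=0.4969 [y] (4,6)
    t=1.5322 [y] (4,7)
    t=2.5500 [x] (5,7) — stop
  → r_3 = 2.5500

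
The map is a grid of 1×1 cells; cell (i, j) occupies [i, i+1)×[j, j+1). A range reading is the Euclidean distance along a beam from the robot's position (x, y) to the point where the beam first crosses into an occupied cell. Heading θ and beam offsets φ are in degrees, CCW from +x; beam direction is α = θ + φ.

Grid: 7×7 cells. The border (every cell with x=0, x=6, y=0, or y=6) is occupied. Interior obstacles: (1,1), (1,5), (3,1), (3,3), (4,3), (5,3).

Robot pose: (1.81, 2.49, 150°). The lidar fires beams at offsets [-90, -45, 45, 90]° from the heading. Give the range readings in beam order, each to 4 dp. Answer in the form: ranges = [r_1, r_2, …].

ranges = [4.0530, 2.5985, 0.8386, 0.5658]

beam 1: φ=-90°, α=60°
  d=(0.5000,0.8660)  start (1,2)  tX=0.3800 tY=0.5889  stride 1/|dx|=2.0000 1/|dy|=1.1547
    cross x-line → (2,2), t=0.3800
    cross y-line → (2,3), t=0.5889
    cross y-line → (2,4), t=1.7436
    cross x-line → (3,4), t=2.3800
    cross y-line → (3,5), t=2.8983
    cross y-line → (3,6), t=4.0530 (wall)
  → r_1 = 4.0530
beam 2: φ=-45°, α=105°
  d=(-0.2588,0.9659)  start (1,2)  tX=3.1296 tY=0.5280  stride 1/|dx|=3.8637 1/|dy|=1.0353
    cross y-line → (1,3), t=0.5280
    cross y-line → (1,4), t=1.5633
    cross y-line → (1,5), t=2.5985 (wall)
  → r_2 = 2.5985
beam 3: φ=45°, α=195°
  d=(-0.9659,-0.2588)  start (1,2)  tX=0.8386 tY=1.8932  stride 1/|dx|=1.0353 1/|dy|=3.8637
    cross x-line → (0,2), t=0.8386 (wall)
  → r_3 = 0.8386
beam 4: φ=90°, α=240°
  d=(-0.5000,-0.8660)  start (1,2)  tX=1.6200 tY=0.5658  stride 1/|dx|=2.0000 1/|dy|=1.1547
    cross y-line → (1,1), t=0.5658 (wall)
  → r_4 = 0.5658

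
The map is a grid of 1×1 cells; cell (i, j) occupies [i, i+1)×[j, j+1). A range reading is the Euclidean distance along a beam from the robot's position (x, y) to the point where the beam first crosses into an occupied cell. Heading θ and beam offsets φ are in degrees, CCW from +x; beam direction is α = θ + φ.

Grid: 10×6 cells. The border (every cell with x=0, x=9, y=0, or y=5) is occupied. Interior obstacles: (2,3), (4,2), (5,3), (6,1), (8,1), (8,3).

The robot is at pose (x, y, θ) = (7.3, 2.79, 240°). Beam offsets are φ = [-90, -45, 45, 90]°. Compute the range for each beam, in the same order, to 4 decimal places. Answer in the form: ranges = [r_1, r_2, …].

beam 1: φ=-90°, α=150°
  cosα=-0.8660 sinα=0.5000 | (7,2) | tMaxX 0.3464 tMaxY 0.4200 | tΔX 1.1547 tΔY 2.0000
    t=0.3464 [x] (6,2)
    t=0.4200 [y] (6,3)
    t=1.5011 [x] (5,3) — stop
  → r_1 = 1.5011
beam 2: φ=-45°, α=195°
  cosα=-0.9659 sinα=-0.2588 | (7,2) | tMaxX 0.3106 tMaxY 3.0523 | tΔX 1.0353 tΔY 3.8637
    t=0.3106 [x] (6,2)
    t=1.3459 [x] (5,2)
    t=2.3811 [x] (4,2) — stop
  → r_2 = 2.3811
beam 3: φ=45°, α=285°
  cosα=0.2588 sinα=-0.9659 | (7,2) | tMaxX 2.7046 tMaxY 0.8179 | tΔX 3.8637 tΔY 1.0353
    t=0.8179 [y] (7,1)
    t=1.8531 [y] (7,0) — stop
  → r_3 = 1.8531
beam 4: φ=90°, α=330°
  cosα=0.8660 sinα=-0.5000 | (7,2) | tMaxX 0.8083 tMaxY 1.5800 | tΔX 1.1547 tΔY 2.0000
    t=0.8083 [x] (8,2)
    t=1.5800 [y] (8,1) — stop
  → r_4 = 1.5800

ranges = [1.5011, 2.3811, 1.8531, 1.5800]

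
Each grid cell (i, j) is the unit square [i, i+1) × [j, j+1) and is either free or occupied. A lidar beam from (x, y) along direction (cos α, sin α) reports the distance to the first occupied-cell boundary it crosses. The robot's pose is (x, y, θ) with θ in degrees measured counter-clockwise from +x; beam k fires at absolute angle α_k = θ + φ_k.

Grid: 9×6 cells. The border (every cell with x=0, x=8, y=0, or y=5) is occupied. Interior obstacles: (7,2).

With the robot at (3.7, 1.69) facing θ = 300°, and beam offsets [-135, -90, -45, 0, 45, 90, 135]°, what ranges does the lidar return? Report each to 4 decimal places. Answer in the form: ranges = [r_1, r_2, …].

ranges = [2.7952, 1.3800, 0.7143, 0.7967, 2.6660, 4.9652, 3.4268]

beam 1: φ=-135°, α=165°
  d=(-0.9659,0.2588)  start (3,1)  tX=0.7247 tY=1.1977  stride 1/|dx|=1.0353 1/|dy|=3.8637
    cross x-line → (2,1), t=0.7247
    cross y-line → (2,2), t=1.1977
    cross x-line → (1,2), t=1.7600
    cross x-line → (0,2), t=2.7952 (wall)
  → r_1 = 2.7952
beam 2: φ=-90°, α=210°
  d=(-0.8660,-0.5000)  start (3,1)  tX=0.8083 tY=1.3800  stride 1/|dx|=1.1547 1/|dy|=2.0000
    cross x-line → (2,1), t=0.8083
    cross y-line → (2,0), t=1.3800 (wall)
  → r_2 = 1.3800
beam 3: φ=-45°, α=255°
  d=(-0.2588,-0.9659)  start (3,1)  tX=2.7046 tY=0.7143  stride 1/|dx|=3.8637 1/|dy|=1.0353
    cross y-line → (3,0), t=0.7143 (wall)
  → r_3 = 0.7143
beam 4: φ=0°, α=300°
  d=(0.5000,-0.8660)  start (3,1)  tX=0.6000 tY=0.7967  stride 1/|dx|=2.0000 1/|dy|=1.1547
    cross x-line → (4,1), t=0.6000
    cross y-line → (4,0), t=0.7967 (wall)
  → r_4 = 0.7967
beam 5: φ=45°, α=345°
  d=(0.9659,-0.2588)  start (3,1)  tX=0.3106 tY=2.6660  stride 1/|dx|=1.0353 1/|dy|=3.8637
    cross x-line → (4,1), t=0.3106
    cross x-line → (5,1), t=1.3459
    cross x-line → (6,1), t=2.3811
    cross y-line → (6,0), t=2.6660 (wall)
  → r_5 = 2.6660
beam 6: φ=90°, α=30°
  d=(0.8660,0.5000)  start (3,1)  tX=0.3464 tY=0.6200  stride 1/|dx|=1.1547 1/|dy|=2.0000
    cross x-line → (4,1), t=0.3464
    cross y-line → (4,2), t=0.6200
    cross x-line → (5,2), t=1.5011
    cross y-line → (5,3), t=2.6200
    cross x-line → (6,3), t=2.6558
    cross x-line → (7,3), t=3.8105
    cross y-line → (7,4), t=4.6200
    cross x-line → (8,4), t=4.9652 (wall)
  → r_6 = 4.9652
beam 7: φ=135°, α=75°
  d=(0.2588,0.9659)  start (3,1)  tX=1.1591 tY=0.3209  stride 1/|dx|=3.8637 1/|dy|=1.0353
    cross y-line → (3,2), t=0.3209
    cross x-line → (4,2), t=1.1591
    cross y-line → (4,3), t=1.3562
    cross y-line → (4,4), t=2.3915
    cross y-line → (4,5), t=3.4268 (wall)
  → r_7 = 3.4268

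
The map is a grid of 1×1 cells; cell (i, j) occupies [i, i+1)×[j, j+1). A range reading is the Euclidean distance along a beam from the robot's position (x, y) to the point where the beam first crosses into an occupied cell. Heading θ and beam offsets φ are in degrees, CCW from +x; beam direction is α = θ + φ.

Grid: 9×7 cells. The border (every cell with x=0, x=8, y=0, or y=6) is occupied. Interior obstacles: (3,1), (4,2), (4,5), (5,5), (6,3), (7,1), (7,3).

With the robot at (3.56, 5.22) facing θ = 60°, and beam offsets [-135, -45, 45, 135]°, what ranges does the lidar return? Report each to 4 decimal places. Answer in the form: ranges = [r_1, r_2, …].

beam 1: φ=-135°, α=285°
  d=(0.2588,-0.9659)  start (3,5)  tX=1.7000 tY=0.2278  stride 1/|dx|=3.8637 1/|dy|=1.0353
    cross y-line → (3,4), t=0.2278
    cross y-line → (3,3), t=1.2630
    cross x-line → (4,3), t=1.7000
    cross y-line → (4,2), t=2.2983 (wall)
  → r_1 = 2.2983
beam 2: φ=-45°, α=15°
  d=(0.9659,0.2588)  start (3,5)  tX=0.4555 tY=3.0137  stride 1/|dx|=1.0353 1/|dy|=3.8637
    cross x-line → (4,5), t=0.4555 (wall)
  → r_2 = 0.4555
beam 3: φ=45°, α=105°
  d=(-0.2588,0.9659)  start (3,5)  tX=2.1637 tY=0.8075  stride 1/|dx|=3.8637 1/|dy|=1.0353
    cross y-line → (3,6), t=0.8075 (wall)
  → r_3 = 0.8075
beam 4: φ=135°, α=195°
  d=(-0.9659,-0.2588)  start (3,5)  tX=0.5798 tY=0.8500  stride 1/|dx|=1.0353 1/|dy|=3.8637
    cross x-line → (2,5), t=0.5798
    cross y-line → (2,4), t=0.8500
    cross x-line → (1,4), t=1.6150
    cross x-line → (0,4), t=2.6503 (wall)
  → r_4 = 2.6503

ranges = [2.2983, 0.4555, 0.8075, 2.6503]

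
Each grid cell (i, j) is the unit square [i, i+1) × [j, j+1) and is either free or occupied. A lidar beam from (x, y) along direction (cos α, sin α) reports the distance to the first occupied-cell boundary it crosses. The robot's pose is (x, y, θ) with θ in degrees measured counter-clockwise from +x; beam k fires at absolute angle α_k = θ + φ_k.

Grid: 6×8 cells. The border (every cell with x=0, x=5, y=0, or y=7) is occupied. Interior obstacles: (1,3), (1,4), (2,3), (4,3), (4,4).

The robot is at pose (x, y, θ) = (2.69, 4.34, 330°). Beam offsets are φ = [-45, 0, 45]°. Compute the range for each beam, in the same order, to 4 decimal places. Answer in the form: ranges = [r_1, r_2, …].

beam 1: φ=-45°, α=285°
  d=(0.2588,-0.9659)  start (2,4)  tX=1.1977 tY=0.3520  stride 1/|dx|=3.8637 1/|dy|=1.0353
    cross y-line → (2,3), t=0.3520 (wall)
  → r_1 = 0.3520
beam 2: φ=0°, α=330°
  d=(0.8660,-0.5000)  start (2,4)  tX=0.3580 tY=0.6800  stride 1/|dx|=1.1547 1/|dy|=2.0000
    cross x-line → (3,4), t=0.3580
    cross y-line → (3,3), t=0.6800
    cross x-line → (4,3), t=1.5127 (wall)
  → r_2 = 1.5127
beam 3: φ=45°, α=15°
  d=(0.9659,0.2588)  start (2,4)  tX=0.3209 tY=2.5500  stride 1/|dx|=1.0353 1/|dy|=3.8637
    cross x-line → (3,4), t=0.3209
    cross x-line → (4,4), t=1.3562 (wall)
  → r_3 = 1.3562

ranges = [0.3520, 1.5127, 1.3562]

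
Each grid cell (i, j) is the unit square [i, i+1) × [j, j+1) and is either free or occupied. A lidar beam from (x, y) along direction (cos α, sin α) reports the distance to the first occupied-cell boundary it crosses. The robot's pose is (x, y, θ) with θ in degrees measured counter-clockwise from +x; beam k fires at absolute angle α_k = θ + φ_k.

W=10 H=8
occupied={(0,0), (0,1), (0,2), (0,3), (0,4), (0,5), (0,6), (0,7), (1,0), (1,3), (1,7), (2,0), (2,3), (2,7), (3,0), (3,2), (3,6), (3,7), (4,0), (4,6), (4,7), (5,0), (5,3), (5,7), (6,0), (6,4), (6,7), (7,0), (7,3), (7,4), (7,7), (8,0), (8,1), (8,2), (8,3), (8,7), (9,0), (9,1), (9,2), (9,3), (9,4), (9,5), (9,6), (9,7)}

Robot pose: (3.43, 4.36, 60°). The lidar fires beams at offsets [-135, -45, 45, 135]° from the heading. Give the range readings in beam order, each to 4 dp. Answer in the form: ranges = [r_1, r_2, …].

beam 1: φ=-135°, α=285°
  dir = (cos 285°, sin 285°) = (0.2588, -0.9659); from cell (3,4)
  next x-line at t=2.2023, next y-line at t=0.3727; Δt_x=3.8637, Δt_y=1.0353
    y: enter (3,3) at t=0.3727
    y: enter (3,2) at t=1.4080 ← occupied
  → r_1 = 1.4080
beam 2: φ=-45°, α=15°
  dir = (cos 15°, sin 15°) = (0.9659, 0.2588); from cell (3,4)
  next x-line at t=0.5901, next y-line at t=2.4728; Δt_x=1.0353, Δt_y=3.8637
    x: enter (4,4) at t=0.5901
    x: enter (5,4) at t=1.6254
    y: enter (5,5) at t=2.4728
    x: enter (6,5) at t=2.6607
    x: enter (7,5) at t=3.6959
    x: enter (8,5) at t=4.7312
    x: enter (9,5) at t=5.7665 ← occupied
  → r_2 = 5.7665
beam 3: φ=45°, α=105°
  dir = (cos 105°, sin 105°) = (-0.2588, 0.9659); from cell (3,4)
  next x-line at t=1.6614, next y-line at t=0.6626; Δt_x=3.8637, Δt_y=1.0353
    y: enter (3,5) at t=0.6626
    x: enter (2,5) at t=1.6614
    y: enter (2,6) at t=1.6979
    y: enter (2,7) at t=2.7331 ← occupied
  → r_3 = 2.7331
beam 4: φ=135°, α=195°
  dir = (cos 195°, sin 195°) = (-0.9659, -0.2588); from cell (3,4)
  next x-line at t=0.4452, next y-line at t=1.3909; Δt_x=1.0353, Δt_y=3.8637
    x: enter (2,4) at t=0.4452
    y: enter (2,3) at t=1.3909 ← occupied
  → r_4 = 1.3909

ranges = [1.4080, 5.7665, 2.7331, 1.3909]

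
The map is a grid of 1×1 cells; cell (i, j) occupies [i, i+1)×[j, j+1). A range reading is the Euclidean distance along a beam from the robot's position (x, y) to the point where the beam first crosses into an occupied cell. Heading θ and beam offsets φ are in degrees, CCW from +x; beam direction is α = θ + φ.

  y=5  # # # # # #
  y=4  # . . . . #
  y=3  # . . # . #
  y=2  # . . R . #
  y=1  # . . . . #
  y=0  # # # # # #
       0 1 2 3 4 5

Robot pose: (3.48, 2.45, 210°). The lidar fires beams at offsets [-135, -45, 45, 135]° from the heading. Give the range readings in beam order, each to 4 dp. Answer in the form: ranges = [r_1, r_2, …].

beam 1: φ=-135°, α=75°
  direction (0.2588, 0.9659); cell (3,2); t to first gridline: x 2.0091, y 0.5694 (then +3.8637 / +1.0353)
    (3,3) via y @ 0.5694  # hit
  → r_1 = 0.5694
beam 2: φ=-45°, α=165°
  direction (-0.9659, 0.2588); cell (3,2); t to first gridline: x 0.4969, y 2.1250 (then +1.0353 / +3.8637)
    (2,2) via x @ 0.4969
    (1,2) via x @ 1.5322
    (1,3) via y @ 2.1250
    (0,3) via x @ 2.5675  # hit
  → r_2 = 2.5675
beam 3: φ=45°, α=255°
  direction (-0.2588, -0.9659); cell (3,2); t to first gridline: x 1.8546, y 0.4659 (then +3.8637 / +1.0353)
    (3,1) via y @ 0.4659
    (3,0) via y @ 1.5012  # hit
  → r_3 = 1.5012
beam 4: φ=135°, α=345°
  direction (0.9659, -0.2588); cell (3,2); t to first gridline: x 0.5383, y 1.7387 (then +1.0353 / +3.8637)
    (4,2) via x @ 0.5383
    (5,2) via x @ 1.5736  # hit
  → r_4 = 1.5736

ranges = [0.5694, 2.5675, 1.5012, 1.5736]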